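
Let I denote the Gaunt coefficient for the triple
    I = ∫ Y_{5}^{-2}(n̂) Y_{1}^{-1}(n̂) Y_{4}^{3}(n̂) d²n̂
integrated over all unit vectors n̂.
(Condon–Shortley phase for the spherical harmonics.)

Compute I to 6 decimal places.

0.085055

Checks pass: Σm=0; 10 even; l₃=4∈[4,6].
(2·5+1)(2·1+1)(2·4+1) = 297
Δ: 2! 8! 0! / 11! → 1/495
sum: t=1:−1/576 = -1/576
3j²(5 1 4; 0 0 0) = Δ·Π!·Σ² = 5/99  (sign -1)
sum: t=0:+1/10080 = 1/10080
3j²(5 1 4; -2 -1 3) = Δ·Π!·Σ² = 1/165  (sign -1)
combine: 4πI² = 297·5/99·1/165 = 1/11
take √, sign +1: I = 0.08505478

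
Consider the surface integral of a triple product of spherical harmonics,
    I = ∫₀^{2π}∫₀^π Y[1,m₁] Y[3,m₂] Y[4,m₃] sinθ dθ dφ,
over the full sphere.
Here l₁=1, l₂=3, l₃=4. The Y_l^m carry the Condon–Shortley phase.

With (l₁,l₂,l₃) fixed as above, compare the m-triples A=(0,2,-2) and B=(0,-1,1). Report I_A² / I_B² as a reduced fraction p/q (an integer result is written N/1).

Same 1,3,4: normalisation and zero-m 3j drop out of the ratio.
A: Δ: 0! 2! 6! / 9! → 1/252; sum: t=0:+1/120 = 1/120; 3j²(1 3 4; 0 2 -2) = Δ·Π!·Σ² = 1/21  (sign +1)
B: Δ: 0! 2! 6! / 9! → 1/252; sum: t=0:+1/48 = 1/48; 3j²(1 3 4; 0 -1 1) = Δ·Π!·Σ² = 5/84  (sign -1)
I_A²/I_B² = (1/21)/(5/84) = 4/5

4/5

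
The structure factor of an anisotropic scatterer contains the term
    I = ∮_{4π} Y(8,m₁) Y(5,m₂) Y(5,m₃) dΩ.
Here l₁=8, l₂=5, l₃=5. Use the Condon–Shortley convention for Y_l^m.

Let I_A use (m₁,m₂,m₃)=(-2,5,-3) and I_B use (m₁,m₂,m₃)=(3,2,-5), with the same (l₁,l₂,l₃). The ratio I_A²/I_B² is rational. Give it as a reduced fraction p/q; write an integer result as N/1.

4/11

Shared (l₁,l₂,l₃)=(8,5,5): N and (l;000)² cancel in I_A²/I_B².
A: Δ = 8!·8!·2!/19! = 1/37413090; Racah Σ t=8..8: t=8:+1/116121600 = 1/116121600; ⇒ 3j(8 5 5; -2 5 -3)² = 70/46189, sgn +1
B: Δ = 8!·8!·2!/19! = 1/37413090; Racah Σ t=5..5: t=5:−1/58060800 = -1/58060800; ⇒ 3j(8 5 5; 3 2 -5)² = 35/8398, sgn -1
I_A²/I_B² = (70/46189)/(35/8398) = 4/11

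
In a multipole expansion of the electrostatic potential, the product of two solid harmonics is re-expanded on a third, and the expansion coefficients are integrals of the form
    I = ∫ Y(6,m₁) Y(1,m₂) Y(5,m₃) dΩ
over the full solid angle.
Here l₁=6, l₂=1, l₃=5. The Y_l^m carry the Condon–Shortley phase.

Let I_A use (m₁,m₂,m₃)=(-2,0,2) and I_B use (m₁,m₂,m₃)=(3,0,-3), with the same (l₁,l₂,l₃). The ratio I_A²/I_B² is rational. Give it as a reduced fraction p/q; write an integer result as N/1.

l's match ⇒ only the (l;m) 3-j factors differ between A and B.
A: triangle coeff Δ(6,1,5) = 1/858; Σ_t [1,1]: t=1:−1/30240 = -1/30240; (3j)²=16/429 [(6 1 5; -2 0 2)], sign=+1
B: triangle coeff Δ(6,1,5) = 1/858; Σ_t [1,1]: t=1:−1/80640 = -1/80640; (3j)²=9/286 [(6 1 5; 3 0 -3)], sign=-1
I_A²/I_B² = (16/429)/(9/286) = 32/27

32/27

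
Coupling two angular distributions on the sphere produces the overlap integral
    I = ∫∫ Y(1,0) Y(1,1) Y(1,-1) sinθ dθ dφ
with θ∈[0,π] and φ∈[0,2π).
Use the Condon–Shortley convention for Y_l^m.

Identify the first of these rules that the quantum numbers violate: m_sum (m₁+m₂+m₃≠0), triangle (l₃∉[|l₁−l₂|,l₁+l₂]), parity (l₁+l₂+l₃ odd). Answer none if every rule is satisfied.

parity

azimuthal sum: 0 + 1 − 1 = 0  ✓
0 ≤ 1 ≤ 2 (triangle on l)  ✓
L = 1 + 1 + 1 = 3 (odd)  ✗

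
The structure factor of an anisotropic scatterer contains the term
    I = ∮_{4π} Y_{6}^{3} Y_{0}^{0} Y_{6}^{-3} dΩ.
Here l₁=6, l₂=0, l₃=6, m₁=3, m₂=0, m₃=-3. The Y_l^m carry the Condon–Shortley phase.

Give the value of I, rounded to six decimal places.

-0.282095

m-sum 0 ✓  L=12 even ✓  6≤6≤6 ✓
Π(2lᵢ+1) = 13×1×13 = 169
triangle coeff Δ(6,0,6) = 1/13
Σ_t [0,0]: t=0:+1/518400 = 1/518400
(3j)²=1/13 [(6 0 6; 0 0 0)], sign=+1
Σ_t [0,0]: t=0:+1/2177280 = 1/2177280
(3j)²=1/13 [(6 0 6; 3 0 -3)], sign=-1
⇒ 4πI² = 1/1
I = (-1)√(1/1/(4π)) = -0.28209479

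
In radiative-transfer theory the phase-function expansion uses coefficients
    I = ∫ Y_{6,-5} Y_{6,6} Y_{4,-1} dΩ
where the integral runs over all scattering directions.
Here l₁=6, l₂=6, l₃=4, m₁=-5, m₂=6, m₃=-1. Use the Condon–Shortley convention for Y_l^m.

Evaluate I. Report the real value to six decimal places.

-0.192803

Rules hold: Σm=0, L=16 even, 0≤4≤12.
N = 13·13·9 = 1521
Δ = 8!·4!·4!/17! = 1/15315300
Racah Σ t=2..6: t=2:+1/829440 t=3:−1/25920 t=4:+1/9216 t=5:−1/25920 t=6:+1/829440 = 7/207360
⇒ 3j(6 6 4; 0 0 0)² = 28/2431, sgn +1
Racah Σ t=8..8: t=8:+1/5806080 = 1/5806080
⇒ 3j(6 6 4; -5 6 -1)² = 165/6188, sgn -1
4πI² = N·(3j₀)²·(3jₘ)² = 135/289
I = -1·√(0.467128/4π) = -0.19280266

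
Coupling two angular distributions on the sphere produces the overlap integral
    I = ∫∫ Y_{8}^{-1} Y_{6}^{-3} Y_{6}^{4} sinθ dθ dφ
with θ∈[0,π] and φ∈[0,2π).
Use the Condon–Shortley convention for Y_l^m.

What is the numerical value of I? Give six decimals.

Rules hold: Σm=0, L=20 even, 2≤6≤14.
N = 17·13·13 = 2873
Δ = 8!·8!·4!/21! = 1/1309458150
Racah Σ t=2..6: t=2:+1/49766400 t=3:−1/3110400 t=4:+1/1327104 t=5:−1/3110400 t=6:+1/49766400 = 1/6635520
⇒ 3j(8 6 6; 0 0 0)² = 350/46189, sgn +1
Racah Σ t=1..3: t=1:−1/812851200 t=2:+1/43545600 t=3:−1/24883200 = -1/54190080
⇒ 3j(8 6 6; -1 -3 4)² = 2430/323323, sgn -1
4πI² = N·(3j₀)²·(3jₘ)² = 121500/742577
I = -1·√(0.163619/4π) = -0.11410705

-0.114107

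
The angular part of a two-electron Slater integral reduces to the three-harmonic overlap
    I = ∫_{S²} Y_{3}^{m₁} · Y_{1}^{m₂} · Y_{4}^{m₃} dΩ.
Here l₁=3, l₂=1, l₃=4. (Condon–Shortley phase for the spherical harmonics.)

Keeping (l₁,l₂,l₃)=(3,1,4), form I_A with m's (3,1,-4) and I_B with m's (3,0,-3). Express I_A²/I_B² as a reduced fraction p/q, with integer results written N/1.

4/1

Shared (l₁,l₂,l₃)=(3,1,4): N and (l;000)² cancel in I_A²/I_B².
A: Δ = 0!·6!·2!/9! = 1/252; Racah Σ t=0..0: t=0:+1/1440 = 1/1440; ⇒ 3j(3 1 4; 3 1 -4)² = 1/9, sgn +1
B: Δ = 0!·6!·2!/9! = 1/252; Racah Σ t=0..0: t=0:+1/720 = 1/720; ⇒ 3j(3 1 4; 3 0 -3)² = 1/36, sgn -1
I_A²/I_B² = (1/9)/(1/36) = 4/1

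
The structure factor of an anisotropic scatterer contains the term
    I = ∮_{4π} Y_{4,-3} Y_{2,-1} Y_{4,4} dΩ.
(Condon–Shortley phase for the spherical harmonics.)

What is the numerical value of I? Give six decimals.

0.198645

Checks pass: Σm=0; 10 even; l₃=4∈[2,6].
(2·4+1)(2·2+1)(2·4+1) = 405
Δ: 2! 6! 2! / 11! → 1/13860
sum: t=0:+1/192 t=1:−1/36 t=2:+1/192 = -5/288
3j²(4 2 4; 0 0 0) = Δ·Π!·Σ² = 20/693  (sign -1)
sum: t=1:−1/1440 = -1/1440
3j²(4 2 4; -3 -1 4) = Δ·Π!·Σ² = 7/165  (sign -1)
combine: 4πI² = 405·20/693·7/165 = 60/121
take √, sign +1: I = 0.19864517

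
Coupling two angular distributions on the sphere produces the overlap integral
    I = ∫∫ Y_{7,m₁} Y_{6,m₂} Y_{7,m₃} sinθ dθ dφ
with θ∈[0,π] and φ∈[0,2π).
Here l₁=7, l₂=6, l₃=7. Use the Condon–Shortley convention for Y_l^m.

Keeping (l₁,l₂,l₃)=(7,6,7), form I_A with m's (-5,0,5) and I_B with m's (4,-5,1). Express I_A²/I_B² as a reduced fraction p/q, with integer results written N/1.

25/336

l's match ⇒ only the (l;m) 3-j factors differ between A and B.
A: triangle coeff Δ(7,6,7) = 1/2444321880; Σ_t [4,6]: t=4:+1/92897280 t=5:−1/72576000 t=6:+1/746496000 = -1/597196800; (3j)²=55/100776 [(7 6 7; -5 0 5)], sign=-1
B: triangle coeff Δ(7,6,7) = 1/2444321880; Σ_t [0,1]: t=0:+1/62208000 t=1:−1/124416000 = 1/124416000; (3j)²=154/20995 [(7 6 7; 4 -5 1)], sign=+1
I_A²/I_B² = (55/100776)/(154/20995) = 25/336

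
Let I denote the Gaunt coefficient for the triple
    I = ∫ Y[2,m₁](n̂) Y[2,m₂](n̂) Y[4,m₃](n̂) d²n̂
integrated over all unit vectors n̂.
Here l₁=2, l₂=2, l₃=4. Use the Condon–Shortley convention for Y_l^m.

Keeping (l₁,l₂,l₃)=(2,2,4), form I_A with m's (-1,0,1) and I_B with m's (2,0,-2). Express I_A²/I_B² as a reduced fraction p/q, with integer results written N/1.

2/1

Shared (l₁,l₂,l₃)=(2,2,4): N and (l;000)² cancel in I_A²/I_B².
A: Δ = 0!·4!·4!/9! = 1/630; Racah Σ t=0..0: t=0:+1/24 = 1/24; ⇒ 3j(2 2 4; -1 0 1)² = 1/21, sgn -1
B: Δ = 0!·4!·4!/9! = 1/630; Racah Σ t=0..0: t=0:+1/96 = 1/96; ⇒ 3j(2 2 4; 2 0 -2)² = 1/42, sgn +1
I_A²/I_B² = (1/21)/(1/42) = 2/1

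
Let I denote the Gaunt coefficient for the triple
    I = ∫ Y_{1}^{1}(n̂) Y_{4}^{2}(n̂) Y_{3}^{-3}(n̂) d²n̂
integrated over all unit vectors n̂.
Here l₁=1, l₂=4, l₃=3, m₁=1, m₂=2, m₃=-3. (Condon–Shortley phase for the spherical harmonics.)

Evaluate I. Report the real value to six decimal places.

m-sum 0 ✓  L=8 even ✓  3≤3≤5 ✓
Π(2lᵢ+1) = 3×9×7 = 189
triangle coeff Δ(1,4,3) = 1/252
Σ_t [1,1]: t=1:−1/36 = -1/36
(3j)²=4/63 [(1 4 3; 0 0 0)], sign=+1
Σ_t [0,0]: t=0:+1/1440 = 1/1440
(3j)²=1/252 [(1 4 3; 1 2 -3)], sign=+1
⇒ 4πI² = 1/21
I = (+1)√(1/21/(4π)) = 0.06155813

0.061558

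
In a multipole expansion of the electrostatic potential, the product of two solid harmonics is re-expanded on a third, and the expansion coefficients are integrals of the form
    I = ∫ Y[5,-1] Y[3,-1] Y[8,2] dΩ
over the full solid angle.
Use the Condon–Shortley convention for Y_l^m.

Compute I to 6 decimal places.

0.235633

Checks pass: Σm=0; 16 even; l₃=8∈[2,8].
(2·5+1)(2·3+1)(2·8+1) = 1309
Δ: 0! 10! 6! / 17! → 1/136136
sum: t=0:+1/518400 = 1/518400
3j²(5 3 8; 0 0 0) = Δ·Π!·Σ² = 56/2431  (sign +1)
sum: t=0:+1/829440 = 1/829440
3j²(5 3 8; -1 -1 2) = Δ·Π!·Σ² = 225/9724  (sign +1)
combine: 4πI² = 1309·56/2431·225/9724 = 22050/31603
take √, sign +1: I = 0.23563251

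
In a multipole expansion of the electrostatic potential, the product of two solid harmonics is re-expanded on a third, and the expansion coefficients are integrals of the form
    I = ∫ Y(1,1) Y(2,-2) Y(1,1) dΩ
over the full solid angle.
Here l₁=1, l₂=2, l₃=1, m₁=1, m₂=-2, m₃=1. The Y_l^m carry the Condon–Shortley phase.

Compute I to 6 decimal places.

0.309019

Rules hold: Σm=0, L=4 even, 1≤1≤3.
N = 3·5·3 = 45
Δ = 2!·0!·2!/5! = 1/30
Racah Σ t=1..1: t=1:−1/1 = -1/1
⇒ 3j(1 2 1; 0 0 0)² = 2/15, sgn +1
Racah Σ t=0..0: t=0:+1/4 = 1/4
⇒ 3j(1 2 1; 1 -2 1)² = 1/5, sgn +1
4πI² = N·(3j₀)²·(3jₘ)² = 6/5
I = +1·√(1.2/4π) = 0.30901936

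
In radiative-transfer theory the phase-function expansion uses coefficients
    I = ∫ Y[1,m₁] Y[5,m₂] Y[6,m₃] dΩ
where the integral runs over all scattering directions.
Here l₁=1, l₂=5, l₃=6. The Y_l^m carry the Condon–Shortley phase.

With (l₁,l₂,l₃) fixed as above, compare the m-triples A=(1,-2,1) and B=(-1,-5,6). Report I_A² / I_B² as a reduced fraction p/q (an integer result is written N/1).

l's match ⇒ only the (l;m) 3-j factors differ between A and B.
A: triangle coeff Δ(1,5,6) = 1/858; Σ_t [0,0]: t=0:+1/60480 = 1/60480; (3j)²=5/429 [(1 5 6; 1 -2 1)], sign=-1
B: triangle coeff Δ(1,5,6) = 1/858; Σ_t [0,0]: t=0:+1/7257600 = 1/7257600; (3j)²=1/13 [(1 5 6; -1 -5 6)], sign=+1
I_A²/I_B² = (5/429)/(1/13) = 5/33

5/33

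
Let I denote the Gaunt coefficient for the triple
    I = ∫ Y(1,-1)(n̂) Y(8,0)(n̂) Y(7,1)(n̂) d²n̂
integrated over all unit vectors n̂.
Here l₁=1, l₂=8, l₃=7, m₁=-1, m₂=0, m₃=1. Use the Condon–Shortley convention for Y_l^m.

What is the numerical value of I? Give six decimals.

0.161907

Checks pass: Σm=0; 16 even; l₃=7∈[7,9].
(2·1+1)(2·8+1)(2·7+1) = 765
Δ: 2! 0! 14! / 17! → 1/2040
sum: t=1:−1/25401600 = -1/25401600
3j²(1 8 7; 0 0 0) = Δ·Π!·Σ² = 8/255  (sign +1)
sum: t=2:+1/58060800 = 1/58060800
3j²(1 8 7; -1 0 1) = Δ·Π!·Σ² = 7/510  (sign +1)
combine: 4πI² = 765·8/255·7/510 = 28/85
take √, sign +1: I = 0.16190663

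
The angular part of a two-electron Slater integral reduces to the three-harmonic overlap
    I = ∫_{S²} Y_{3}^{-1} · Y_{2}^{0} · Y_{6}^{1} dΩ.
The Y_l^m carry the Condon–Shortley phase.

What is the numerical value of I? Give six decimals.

0.000000

|3−2|≤6≤3+2 violated ⇒ I = 0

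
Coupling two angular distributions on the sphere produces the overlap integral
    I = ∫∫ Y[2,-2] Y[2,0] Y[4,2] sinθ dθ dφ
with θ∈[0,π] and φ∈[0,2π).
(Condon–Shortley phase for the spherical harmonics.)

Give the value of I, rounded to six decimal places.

m-sum 0 ✓  L=8 even ✓  0≤4≤4 ✓
Π(2lᵢ+1) = 5×5×9 = 225
triangle coeff Δ(2,2,4) = 1/630
Σ_t [0,0]: t=0:+1/16 = 1/16
(3j)²=2/35 [(2 2 4; 0 0 0)], sign=+1
Σ_t [0,0]: t=0:+1/96 = 1/96
(3j)²=1/42 [(2 2 4; -2 0 2)], sign=+1
⇒ 4πI² = 15/49
I = (+1)√(15/49/(4π)) = 0.15607835

0.156078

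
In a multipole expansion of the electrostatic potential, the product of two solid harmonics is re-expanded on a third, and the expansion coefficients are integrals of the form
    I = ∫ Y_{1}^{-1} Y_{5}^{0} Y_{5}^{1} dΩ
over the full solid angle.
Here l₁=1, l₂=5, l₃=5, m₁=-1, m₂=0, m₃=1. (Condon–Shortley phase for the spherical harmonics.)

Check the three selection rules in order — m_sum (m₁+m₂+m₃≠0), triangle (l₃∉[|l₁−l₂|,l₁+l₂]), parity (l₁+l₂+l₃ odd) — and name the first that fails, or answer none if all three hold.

parity

Σmᵢ = 0  ✓
l₃∈[|l₁−l₂|,l₁+l₂]=[4,6], have l₃=5  ✓
Σlᵢ = 11 ⇒ odd  ✗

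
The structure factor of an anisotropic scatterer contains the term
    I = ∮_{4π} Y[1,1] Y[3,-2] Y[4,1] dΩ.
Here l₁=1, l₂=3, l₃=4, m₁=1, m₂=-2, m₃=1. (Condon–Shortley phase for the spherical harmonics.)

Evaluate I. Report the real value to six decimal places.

Checks pass: Σm=0; 8 even; l₃=4∈[2,4].
(2·1+1)(2·3+1)(2·4+1) = 189
Δ: 0! 2! 6! / 9! → 1/252
sum: t=0:+1/36 = 1/36
3j²(1 3 4; 0 0 0) = Δ·Π!·Σ² = 4/63  (sign +1)
sum: t=0:+1/240 = 1/240
3j²(1 3 4; 1 -2 1) = Δ·Π!·Σ² = 1/84  (sign -1)
combine: 4πI² = 189·4/63·1/84 = 1/7
take √, sign -1: I = -0.10662181

-0.106622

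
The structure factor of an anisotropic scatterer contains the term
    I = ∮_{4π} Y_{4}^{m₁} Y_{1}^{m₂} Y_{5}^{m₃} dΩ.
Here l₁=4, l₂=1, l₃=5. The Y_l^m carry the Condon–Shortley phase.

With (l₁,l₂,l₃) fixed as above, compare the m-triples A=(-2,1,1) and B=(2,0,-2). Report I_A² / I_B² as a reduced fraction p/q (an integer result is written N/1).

l's match ⇒ only the (l;m) 3-j factors differ between A and B.
A: triangle coeff Δ(4,1,5) = 1/495; Σ_t [0,0]: t=0:+1/2880 = 1/2880; (3j)²=2/165 [(4 1 5; -2 1 1)], sign=+1
B: triangle coeff Δ(4,1,5) = 1/495; Σ_t [0,0]: t=0:+1/1440 = 1/1440; (3j)²=7/165 [(4 1 5; 2 0 -2)], sign=-1
I_A²/I_B² = (2/165)/(7/165) = 2/7

2/7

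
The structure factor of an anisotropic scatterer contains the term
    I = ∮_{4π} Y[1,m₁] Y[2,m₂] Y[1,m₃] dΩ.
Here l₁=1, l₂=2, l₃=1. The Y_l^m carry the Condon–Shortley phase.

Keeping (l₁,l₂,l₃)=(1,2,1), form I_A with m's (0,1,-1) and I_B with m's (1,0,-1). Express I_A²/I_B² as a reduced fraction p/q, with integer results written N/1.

3/1

Same 1,2,1: normalisation and zero-m 3j drop out of the ratio.
A: Δ: 2! 0! 2! / 5! → 1/30; sum: t=1:−1/2 = -1/2; 3j²(1 2 1; 0 1 -1) = Δ·Π!·Σ² = 1/10  (sign -1)
B: Δ: 2! 0! 2! / 5! → 1/30; sum: t=0:+1/4 = 1/4; 3j²(1 2 1; 1 0 -1) = Δ·Π!·Σ² = 1/30  (sign +1)
I_A²/I_B² = (1/10)/(1/30) = 3/1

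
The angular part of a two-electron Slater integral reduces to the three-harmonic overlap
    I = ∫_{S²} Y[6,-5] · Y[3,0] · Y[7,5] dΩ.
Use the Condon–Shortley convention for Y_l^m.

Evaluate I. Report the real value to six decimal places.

Checks pass: Σm=0; 16 even; l₃=7∈[3,9].
(2·6+1)(2·3+1)(2·7+1) = 1365
Δ: 2! 10! 4! / 17! → 1/2042040
sum: t=0:+1/207360 t=1:−1/57600 t=2:+1/207360 = -1/129600
3j²(6 3 7; 0 0 0) = Δ·Π!·Σ² = 168/12155  (sign +1)
sum: t=1:−1/14515200 t=2:+1/4354560 = 1/6220800
3j²(6 3 7; -5 0 5) = Δ·Π!·Σ² = 77/4420  (sign +1)
combine: 4πI² = 1365·168/12155·77/4420 = 6174/18785
take √, sign +1: I = 0.16172337

0.161723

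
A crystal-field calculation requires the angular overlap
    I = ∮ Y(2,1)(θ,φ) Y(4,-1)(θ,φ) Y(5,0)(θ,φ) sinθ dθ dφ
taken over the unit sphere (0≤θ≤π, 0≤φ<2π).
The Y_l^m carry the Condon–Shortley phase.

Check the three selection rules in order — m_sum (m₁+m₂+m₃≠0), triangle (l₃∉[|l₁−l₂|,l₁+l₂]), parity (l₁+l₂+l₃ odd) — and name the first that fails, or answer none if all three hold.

parity

azimuthal sum: 1 − 1 + 0 = 0  ✓
2 ≤ 5 ≤ 6 (triangle on l)  ✓
L = 2 + 4 + 5 = 11 (odd)  ✗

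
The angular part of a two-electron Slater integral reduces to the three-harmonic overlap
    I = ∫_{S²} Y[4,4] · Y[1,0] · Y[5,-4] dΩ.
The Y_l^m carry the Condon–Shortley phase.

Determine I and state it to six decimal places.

Rules hold: Σm=0, L=10 even, 3≤5≤5.
N = 9·3·11 = 297
Δ = 0!·8!·2!/11! = 1/495
Racah Σ t=0..0: t=0:+1/576 = 1/576
⇒ 3j(4 1 5; 0 0 0)² = 5/99, sgn -1
Racah Σ t=0..0: t=0:+1/40320 = 1/40320
⇒ 3j(4 1 5; 4 0 -4)² = 1/55, sgn -1
4πI² = N·(3j₀)²·(3jₘ)² = 3/11
I = +1·√(0.272727/4π) = 0.14731920

0.147319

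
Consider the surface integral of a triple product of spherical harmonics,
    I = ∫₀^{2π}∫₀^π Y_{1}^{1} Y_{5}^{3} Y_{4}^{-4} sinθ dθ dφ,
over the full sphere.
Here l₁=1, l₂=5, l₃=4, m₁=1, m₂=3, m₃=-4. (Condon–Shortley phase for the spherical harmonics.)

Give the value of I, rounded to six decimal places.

-0.049106

m-sum 0 ✓  L=10 even ✓  4≤4≤6 ✓
Π(2lᵢ+1) = 3×11×9 = 297
triangle coeff Δ(1,5,4) = 1/495
Σ_t [1,1]: t=1:−1/576 = -1/576
(3j)²=5/99 [(1 5 4; 0 0 0)], sign=-1
Σ_t [0,0]: t=0:+1/80640 = 1/80640
(3j)²=1/495 [(1 5 4; 1 3 -4)], sign=+1
⇒ 4πI² = 1/33
I = (-1)√(1/33/(4π)) = -0.04910640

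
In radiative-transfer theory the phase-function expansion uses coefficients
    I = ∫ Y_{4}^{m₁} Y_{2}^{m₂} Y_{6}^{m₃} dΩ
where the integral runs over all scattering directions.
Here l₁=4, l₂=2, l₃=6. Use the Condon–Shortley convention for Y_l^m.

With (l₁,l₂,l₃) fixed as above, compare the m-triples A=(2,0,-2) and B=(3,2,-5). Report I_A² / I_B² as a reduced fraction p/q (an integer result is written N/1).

28/55

Shared (l₁,l₂,l₃)=(4,2,6): N and (l;000)² cancel in I_A²/I_B².
A: Δ = 0!·8!·4!/13! = 1/6435; Racah Σ t=0..0: t=0:+1/5760 = 1/5760; ⇒ 3j(4 2 6; 2 0 -2)² = 56/2145, sgn +1
B: Δ = 0!·8!·4!/13! = 1/6435; Racah Σ t=0..0: t=0:+1/120960 = 1/120960; ⇒ 3j(4 2 6; 3 2 -5)² = 2/39, sgn -1
I_A²/I_B² = (56/2145)/(2/39) = 28/55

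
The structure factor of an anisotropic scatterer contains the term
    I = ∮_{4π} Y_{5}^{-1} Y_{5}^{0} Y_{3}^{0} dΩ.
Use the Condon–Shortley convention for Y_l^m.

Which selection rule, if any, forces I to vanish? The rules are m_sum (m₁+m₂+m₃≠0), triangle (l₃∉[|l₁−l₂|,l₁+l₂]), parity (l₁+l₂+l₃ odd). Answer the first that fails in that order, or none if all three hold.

Σmᵢ = -1  ✗
l₃∈[|l₁−l₂|,l₁+l₂]=[0,10], have l₃=3
Σlᵢ = 13 ⇒ odd

m_sum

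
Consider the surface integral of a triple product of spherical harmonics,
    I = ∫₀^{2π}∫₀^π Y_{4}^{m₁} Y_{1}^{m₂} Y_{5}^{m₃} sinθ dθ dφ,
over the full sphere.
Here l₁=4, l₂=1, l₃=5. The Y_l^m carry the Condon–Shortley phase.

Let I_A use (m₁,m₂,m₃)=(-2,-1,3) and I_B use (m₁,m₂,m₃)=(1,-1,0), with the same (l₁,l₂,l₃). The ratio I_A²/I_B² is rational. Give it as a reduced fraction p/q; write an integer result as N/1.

Same 4,1,5: normalisation and zero-m 3j drop out of the ratio.
A: Δ: 0! 8! 2! / 11! → 1/495; sum: t=0:+1/2880 = 1/2880; 3j²(4 1 5; -2 -1 3) = Δ·Π!·Σ² = 28/495  (sign +1)
B: Δ: 0! 8! 2! / 11! → 1/495; sum: t=0:+1/1440 = 1/1440; 3j²(4 1 5; 1 -1 0) = Δ·Π!·Σ² = 2/99  (sign -1)
I_A²/I_B² = (28/495)/(2/99) = 14/5

14/5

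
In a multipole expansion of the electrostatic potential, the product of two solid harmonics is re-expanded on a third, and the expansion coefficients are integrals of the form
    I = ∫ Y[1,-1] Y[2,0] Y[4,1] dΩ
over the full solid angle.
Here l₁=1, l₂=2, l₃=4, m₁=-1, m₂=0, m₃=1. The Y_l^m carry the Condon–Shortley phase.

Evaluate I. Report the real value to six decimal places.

0.000000

triangle: need 1≤l₃≤3, have 4; I=0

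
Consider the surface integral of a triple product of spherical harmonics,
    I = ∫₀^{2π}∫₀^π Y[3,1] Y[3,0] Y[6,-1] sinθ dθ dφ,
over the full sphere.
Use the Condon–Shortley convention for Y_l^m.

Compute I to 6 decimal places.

-0.221775

Rules hold: Σm=0, L=12 even, 0≤6≤6.
N = 7·7·13 = 637
Δ = 0!·6!·6!/13! = 1/12012
Racah Σ t=0..0: t=0:+1/1296 = 1/1296
⇒ 3j(3 3 6; 0 0 0)² = 100/3003, sgn +1
Racah Σ t=0..0: t=0:+1/1728 = 1/1728
⇒ 3j(3 3 6; 1 0 -1)² = 25/858, sgn -1
4πI² = N·(3j₀)²·(3jₘ)² = 8750/14157
I = -1·√(0.618069/4π) = -0.22177545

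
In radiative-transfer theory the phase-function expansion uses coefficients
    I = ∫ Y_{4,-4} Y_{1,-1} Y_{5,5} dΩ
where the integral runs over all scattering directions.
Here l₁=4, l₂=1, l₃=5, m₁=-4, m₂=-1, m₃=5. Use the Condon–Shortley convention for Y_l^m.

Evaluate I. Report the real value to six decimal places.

-0.329416

m-sum 0 ✓  L=10 even ✓  3≤5≤5 ✓
Π(2lᵢ+1) = 9×3×11 = 297
triangle coeff Δ(4,1,5) = 1/495
Σ_t [0,0]: t=0:+1/576 = 1/576
(3j)²=5/99 [(4 1 5; 0 0 0)], sign=-1
Σ_t [0,0]: t=0:+1/80640 = 1/80640
(3j)²=1/11 [(4 1 5; -4 -1 5)], sign=+1
⇒ 4πI² = 15/11
I = (-1)√(15/11/(4π)) = -0.32941575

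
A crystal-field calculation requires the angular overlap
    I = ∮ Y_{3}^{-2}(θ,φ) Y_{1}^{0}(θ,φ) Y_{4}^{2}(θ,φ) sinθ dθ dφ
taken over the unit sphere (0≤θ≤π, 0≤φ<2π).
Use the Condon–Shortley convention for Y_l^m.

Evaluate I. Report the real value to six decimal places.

Checks pass: Σm=0; 8 even; l₃=4∈[2,4].
(2·3+1)(2·1+1)(2·4+1) = 189
Δ: 0! 6! 2! / 9! → 1/252
sum: t=0:+1/36 = 1/36
3j²(3 1 4; 0 0 0) = Δ·Π!·Σ² = 4/63  (sign +1)
sum: t=0:+1/120 = 1/120
3j²(3 1 4; -2 0 2) = Δ·Π!·Σ² = 1/21  (sign +1)
combine: 4πI² = 189·4/63·1/21 = 4/7
take √, sign +1: I = 0.21324362

0.213244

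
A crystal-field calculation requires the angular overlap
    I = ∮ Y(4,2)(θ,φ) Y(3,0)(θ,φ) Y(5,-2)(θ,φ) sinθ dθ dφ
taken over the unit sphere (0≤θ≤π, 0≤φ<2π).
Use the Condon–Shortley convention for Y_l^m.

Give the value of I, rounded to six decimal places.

m-sum 0 ✓  L=12 even ✓  1≤5≤7 ✓
Π(2lᵢ+1) = 9×7×11 = 693
triangle coeff Δ(4,3,5) = 1/180180
Σ_t [0,2]: t=0:+1/576 t=1:−1/144 t=2:+1/576 = -1/288
(3j)²=20/1001 [(4 3 5; 0 0 0)], sign=+1
Σ_t [0,2]: t=0:+1/576 t=1:−1/480 t=2:+1/8640 = -1/4320
(3j)²=1/2145 [(4 3 5; 2 0 -2)], sign=+1
⇒ 4πI² = 12/1859
I = (+1)√(12/1859/(4π)) = 0.02266449

0.022664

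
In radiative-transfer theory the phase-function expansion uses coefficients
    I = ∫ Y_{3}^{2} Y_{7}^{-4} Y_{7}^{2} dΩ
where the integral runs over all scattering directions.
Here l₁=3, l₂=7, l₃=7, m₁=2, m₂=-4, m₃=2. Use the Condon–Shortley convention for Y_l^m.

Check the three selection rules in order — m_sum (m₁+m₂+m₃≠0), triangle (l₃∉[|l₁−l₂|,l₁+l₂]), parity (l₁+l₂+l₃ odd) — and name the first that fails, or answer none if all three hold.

azimuthal sum: 2 − 4 + 2 = 0  ✓
4 ≤ 7 ≤ 10 (triangle on l)  ✓
L = 3 + 7 + 7 = 17 (odd)  ✗

parity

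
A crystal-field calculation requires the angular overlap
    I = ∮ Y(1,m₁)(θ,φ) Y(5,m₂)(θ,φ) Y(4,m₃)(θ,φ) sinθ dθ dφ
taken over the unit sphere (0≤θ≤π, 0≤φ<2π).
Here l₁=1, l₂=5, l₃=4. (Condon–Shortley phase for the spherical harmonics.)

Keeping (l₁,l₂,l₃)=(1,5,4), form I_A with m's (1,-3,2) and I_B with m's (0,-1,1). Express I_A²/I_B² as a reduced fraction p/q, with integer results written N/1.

Shared (l₁,l₂,l₃)=(1,5,4): N and (l;000)² cancel in I_A²/I_B².
A: Δ = 2!·0!·8!/11! = 1/495; Racah Σ t=0..0: t=0:+1/2880 = 1/2880; ⇒ 3j(1 5 4; 1 -3 2)² = 28/495, sgn +1
B: Δ = 2!·0!·8!/11! = 1/495; Racah Σ t=1..1: t=1:−1/720 = -1/720; ⇒ 3j(1 5 4; 0 -1 1)² = 8/165, sgn +1
I_A²/I_B² = (28/495)/(8/165) = 7/6

7/6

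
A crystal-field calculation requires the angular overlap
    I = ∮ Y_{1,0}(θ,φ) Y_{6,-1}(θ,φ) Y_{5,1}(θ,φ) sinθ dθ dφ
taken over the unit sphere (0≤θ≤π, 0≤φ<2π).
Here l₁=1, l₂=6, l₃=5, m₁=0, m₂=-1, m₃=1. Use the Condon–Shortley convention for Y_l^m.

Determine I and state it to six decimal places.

Rules hold: Σm=0, L=12 even, 5≤5≤7.
N = 3·13·11 = 429
Δ = 2!·0!·10!/13! = 1/858
Racah Σ t=1..1: t=1:−1/14400 = -1/14400
⇒ 3j(1 6 5; 0 0 0)² = 6/143, sgn +1
Racah Σ t=1..1: t=1:−1/17280 = -1/17280
⇒ 3j(1 6 5; 0 -1 1)² = 35/858, sgn -1
4πI² = N·(3j₀)²·(3jₘ)² = 105/143
I = -1·√(0.734266/4π) = -0.24172507

-0.241725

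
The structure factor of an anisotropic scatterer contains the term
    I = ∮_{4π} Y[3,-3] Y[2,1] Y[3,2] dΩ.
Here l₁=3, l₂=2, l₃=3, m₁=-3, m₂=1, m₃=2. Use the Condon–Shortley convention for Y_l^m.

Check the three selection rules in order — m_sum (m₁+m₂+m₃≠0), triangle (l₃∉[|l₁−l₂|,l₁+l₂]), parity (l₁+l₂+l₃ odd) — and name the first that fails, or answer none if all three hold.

none

Σmᵢ = 0  ✓
l₃∈[|l₁−l₂|,l₁+l₂]=[1,5], have l₃=3  ✓
Σlᵢ = 8 ⇒ even  ✓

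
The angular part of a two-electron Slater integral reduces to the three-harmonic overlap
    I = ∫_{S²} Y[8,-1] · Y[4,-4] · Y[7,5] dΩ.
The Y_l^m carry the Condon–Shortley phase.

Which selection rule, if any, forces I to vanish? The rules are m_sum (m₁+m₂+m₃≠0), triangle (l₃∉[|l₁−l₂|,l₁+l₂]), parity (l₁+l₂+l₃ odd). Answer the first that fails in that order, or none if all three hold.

parity

azimuthal sum: -1 − 4 + 5 = 0  ✓
4 ≤ 7 ≤ 12 (triangle on l)  ✓
L = 8 + 4 + 7 = 19 (odd)  ✗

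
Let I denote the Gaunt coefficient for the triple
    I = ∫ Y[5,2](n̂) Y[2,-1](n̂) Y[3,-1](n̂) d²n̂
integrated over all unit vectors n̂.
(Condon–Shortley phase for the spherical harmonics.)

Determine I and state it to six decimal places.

0.245532

m-sum 0 ✓  L=10 even ✓  3≤3≤7 ✓
Π(2lᵢ+1) = 11×5×7 = 385
triangle coeff Δ(5,2,3) = 1/2310
Σ_t [2,2]: t=2:+1/144 = 1/144
(3j)²=10/231 [(5 2 3; 0 0 0)], sign=-1
Σ_t [1,1]: t=1:−1/288 = -1/288
(3j)²=1/22 [(5 2 3; 2 -1 -1)], sign=-1
⇒ 4πI² = 25/33
I = (+1)√(25/33/(4π)) = 0.24553200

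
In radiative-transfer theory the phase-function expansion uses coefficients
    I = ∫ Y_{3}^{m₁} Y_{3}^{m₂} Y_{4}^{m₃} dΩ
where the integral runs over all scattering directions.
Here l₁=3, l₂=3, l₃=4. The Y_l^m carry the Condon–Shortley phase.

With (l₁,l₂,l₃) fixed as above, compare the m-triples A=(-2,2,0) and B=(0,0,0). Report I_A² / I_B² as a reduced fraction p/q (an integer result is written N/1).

49/36

l's match ⇒ only the (l;m) 3-j factors differ between A and B.
A: triangle coeff Δ(3,3,4) = 1/34650; Σ_t [1,2]: t=1:−1/576 t=2:+1/72 = 7/576; (3j)²=7/198 [(3 3 4; -2 2 0)], sign=+1
B: triangle coeff Δ(3,3,4) = 1/34650; Σ_t [0,2]: t=0:+1/72 t=1:−1/16 t=2:+1/72 = -5/144; (3j)²=2/77 [(3 3 4; 0 0 0)], sign=-1
I_A²/I_B² = (7/198)/(2/77) = 49/36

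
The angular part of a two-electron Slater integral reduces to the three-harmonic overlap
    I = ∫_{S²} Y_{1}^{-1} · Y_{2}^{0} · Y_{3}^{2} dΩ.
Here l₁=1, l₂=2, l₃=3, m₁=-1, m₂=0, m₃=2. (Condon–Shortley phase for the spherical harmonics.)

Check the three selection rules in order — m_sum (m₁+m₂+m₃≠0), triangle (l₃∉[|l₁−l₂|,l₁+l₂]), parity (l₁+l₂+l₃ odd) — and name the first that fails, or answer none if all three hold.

m_sum

azimuthal sum: -1 + 0 + 2 = 1  ✗
1 ≤ 3 ≤ 3 (triangle on l)
L = 1 + 2 + 3 = 6 (even)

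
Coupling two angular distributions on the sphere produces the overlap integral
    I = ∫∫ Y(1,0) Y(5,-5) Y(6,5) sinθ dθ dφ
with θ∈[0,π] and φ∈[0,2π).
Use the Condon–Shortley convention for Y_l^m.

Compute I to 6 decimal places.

Checks pass: Σm=0; 12 even; l₃=6∈[4,6].
(2·1+1)(2·5+1)(2·6+1) = 429
Δ: 0! 2! 10! / 13! → 1/858
sum: t=0:+1/14400 = 1/14400
3j²(1 5 6; 0 0 0) = Δ·Π!·Σ² = 6/143  (sign +1)
sum: t=0:+1/3628800 = 1/3628800
3j²(1 5 6; 0 -5 5) = Δ·Π!·Σ² = 1/78  (sign -1)
combine: 4πI² = 429·6/143·1/78 = 3/13
take √, sign -1: I = -0.13551395

-0.135514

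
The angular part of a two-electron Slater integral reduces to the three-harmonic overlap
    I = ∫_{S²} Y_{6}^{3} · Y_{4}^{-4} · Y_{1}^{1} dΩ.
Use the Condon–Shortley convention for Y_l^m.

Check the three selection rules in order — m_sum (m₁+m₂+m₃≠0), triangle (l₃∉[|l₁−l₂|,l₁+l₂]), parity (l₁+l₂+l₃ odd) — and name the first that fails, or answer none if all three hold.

triangle

m₁+m₂+m₃ = 3 − 4 + 1 = 0  ✓
triangle: |6−4|=2 ≤ l₃=1 ≤ 6+4=10  ✗
parity: l₁+l₂+l₃ = 11 is odd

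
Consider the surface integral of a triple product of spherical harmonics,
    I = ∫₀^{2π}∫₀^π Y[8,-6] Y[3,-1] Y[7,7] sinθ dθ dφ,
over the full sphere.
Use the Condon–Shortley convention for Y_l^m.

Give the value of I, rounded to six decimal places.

-0.126536

Checks pass: Σm=0; 18 even; l₃=7∈[5,11].
(2·8+1)(2·3+1)(2·7+1) = 1785
Δ: 4! 12! 2! / 19! → 1/5290740
sum: t=1:−1/7257600 t=2:+1/2073600 t=3:−1/7257600 = 1/4838400
3j²(8 3 7; 0 0 0) = Δ·Π!·Σ² = 252/20995  (sign -1)
sum: t=2:+1/3832012800 = 1/3832012800
3j²(8 3 7; -6 -1 7) = Δ·Π!·Σ² = 91/9690  (sign +1)
combine: 4πI² = 1785·252/20995·91/9690 = 6174/30685
take √, sign -1: I = -0.12653635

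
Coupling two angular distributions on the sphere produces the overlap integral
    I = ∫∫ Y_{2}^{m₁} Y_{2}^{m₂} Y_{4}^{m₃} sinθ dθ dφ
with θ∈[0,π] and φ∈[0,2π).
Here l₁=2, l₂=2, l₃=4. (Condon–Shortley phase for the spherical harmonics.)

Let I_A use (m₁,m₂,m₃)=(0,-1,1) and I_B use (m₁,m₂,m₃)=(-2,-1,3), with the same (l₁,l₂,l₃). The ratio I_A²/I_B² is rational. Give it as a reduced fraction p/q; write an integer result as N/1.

l's match ⇒ only the (l;m) 3-j factors differ between A and B.
A: triangle coeff Δ(2,2,4) = 1/630; Σ_t [0,0]: t=0:+1/24 = 1/24; (3j)²=1/21 [(2 2 4; 0 -1 1)], sign=-1
B: triangle coeff Δ(2,2,4) = 1/630; Σ_t [0,0]: t=0:+1/144 = 1/144; (3j)²=1/18 [(2 2 4; -2 -1 3)], sign=-1
I_A²/I_B² = (1/21)/(1/18) = 6/7

6/7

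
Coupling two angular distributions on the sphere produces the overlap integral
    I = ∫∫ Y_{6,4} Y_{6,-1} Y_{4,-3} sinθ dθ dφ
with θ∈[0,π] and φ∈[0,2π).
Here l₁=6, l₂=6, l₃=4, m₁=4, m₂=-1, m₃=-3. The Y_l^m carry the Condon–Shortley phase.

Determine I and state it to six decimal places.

-0.154578

m-sum 0 ✓  L=16 even ✓  0≤4≤12 ✓
Π(2lᵢ+1) = 13×13×9 = 1521
triangle coeff Δ(6,6,4) = 1/15315300
Σ_t [2,6]: t=2:+1/829440 t=3:−1/25920 t=4:+1/9216 t=5:−1/25920 t=6:+1/829440 = 7/207360
(3j)²=28/2431 [(6 6 4; 0 0 0)], sign=+1
Σ_t [1,2]: t=1:−1/725760 t=2:+1/207360 = 1/290304
(3j)²=125/7293 [(6 6 4; 4 -1 -3)], sign=-1
⇒ 4πI² = 10500/34969
I = (-1)√(10500/34969/(4π)) = -0.15457815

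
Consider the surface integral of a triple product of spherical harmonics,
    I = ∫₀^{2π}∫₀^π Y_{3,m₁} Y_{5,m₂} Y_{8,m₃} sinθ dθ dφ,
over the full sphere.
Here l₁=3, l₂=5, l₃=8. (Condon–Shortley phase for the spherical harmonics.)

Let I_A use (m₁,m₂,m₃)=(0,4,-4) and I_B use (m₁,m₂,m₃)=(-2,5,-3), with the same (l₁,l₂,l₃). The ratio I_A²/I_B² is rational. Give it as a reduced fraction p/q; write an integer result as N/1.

l's match ⇒ only the (l;m) 3-j factors differ between A and B.
A: triangle coeff Δ(3,5,8) = 1/136136; Σ_t [0,0]: t=0:+1/13063680 = 1/13063680; (3j)²=10/1547 [(3 5 8; 0 4 -4)], sign=+1
B: triangle coeff Δ(3,5,8) = 1/136136; Σ_t [0,0]: t=0:+1/435456000 = 1/435456000; (3j)²=1/12376 [(3 5 8; -2 5 -3)], sign=-1
I_A²/I_B² = (10/1547)/(1/12376) = 80/1

80/1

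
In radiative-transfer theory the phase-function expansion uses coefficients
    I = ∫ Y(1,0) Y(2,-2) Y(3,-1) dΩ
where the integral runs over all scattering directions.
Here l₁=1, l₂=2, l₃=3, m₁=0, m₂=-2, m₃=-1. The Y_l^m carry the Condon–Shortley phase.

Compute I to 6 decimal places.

0.000000

Σmᵢ = -3 ≠ 0, so the φ-integral vanishes; I = 0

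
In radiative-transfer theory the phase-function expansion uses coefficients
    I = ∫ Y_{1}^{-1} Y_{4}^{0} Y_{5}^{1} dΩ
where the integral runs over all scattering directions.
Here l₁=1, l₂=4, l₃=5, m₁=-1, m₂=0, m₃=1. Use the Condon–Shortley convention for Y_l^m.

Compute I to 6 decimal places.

-0.190188

Rules hold: Σm=0, L=10 even, 3≤5≤5.
N = 3·9·11 = 297
Δ = 0!·2!·8!/11! = 1/495
Racah Σ t=0..0: t=0:+1/576 = 1/576
⇒ 3j(1 4 5; 0 0 0)² = 5/99, sgn -1
Racah Σ t=0..0: t=0:+1/1152 = 1/1152
⇒ 3j(1 4 5; -1 0 1)² = 1/33, sgn +1
4πI² = N·(3j₀)²·(3jₘ)² = 5/11
I = -1·√(0.454545/4π) = -0.19018827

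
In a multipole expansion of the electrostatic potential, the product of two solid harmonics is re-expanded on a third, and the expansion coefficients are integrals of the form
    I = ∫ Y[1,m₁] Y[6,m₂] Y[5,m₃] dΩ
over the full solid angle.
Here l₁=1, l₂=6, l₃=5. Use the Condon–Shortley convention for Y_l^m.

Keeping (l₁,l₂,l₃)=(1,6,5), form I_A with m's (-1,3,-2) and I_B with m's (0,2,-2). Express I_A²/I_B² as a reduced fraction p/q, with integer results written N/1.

Same 1,6,5: normalisation and zero-m 3j drop out of the ratio.
A: Δ: 2! 0! 10! / 13! → 1/858; sum: t=2:+1/60480 = 1/60480; 3j²(1 6 5; -1 3 -2) = Δ·Π!·Σ² = 6/143  (sign -1)
B: Δ: 2! 0! 10! / 13! → 1/858; sum: t=1:−1/30240 = -1/30240; 3j²(1 6 5; 0 2 -2) = Δ·Π!·Σ² = 16/429  (sign +1)
I_A²/I_B² = (6/143)/(16/429) = 9/8

9/8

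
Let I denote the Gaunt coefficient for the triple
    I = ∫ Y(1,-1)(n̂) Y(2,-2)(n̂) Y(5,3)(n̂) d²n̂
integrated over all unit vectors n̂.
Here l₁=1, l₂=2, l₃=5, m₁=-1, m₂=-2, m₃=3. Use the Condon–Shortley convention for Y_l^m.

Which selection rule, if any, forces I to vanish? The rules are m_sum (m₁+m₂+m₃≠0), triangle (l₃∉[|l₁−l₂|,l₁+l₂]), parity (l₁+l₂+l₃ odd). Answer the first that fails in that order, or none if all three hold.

Σmᵢ = 0  ✓
l₃∈[|l₁−l₂|,l₁+l₂]=[1,3], have l₃=5  ✗
Σlᵢ = 8 ⇒ even

triangle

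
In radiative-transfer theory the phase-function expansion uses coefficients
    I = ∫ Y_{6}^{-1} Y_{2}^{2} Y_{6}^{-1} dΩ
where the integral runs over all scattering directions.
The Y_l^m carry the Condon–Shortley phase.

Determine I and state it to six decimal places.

m-sum 0 ✓  L=14 even ✓  4≤6≤8 ✓
Π(2lᵢ+1) = 13×5×13 = 845
triangle coeff Δ(6,2,6) = 1/90090
Σ_t [0,2]: t=0:+1/69120 t=1:−1/14400 t=2:+1/69120 = -7/172800
(3j)²=14/715 [(6 2 6; 0 0 0)], sign=-1
Σ_t [2,2]: t=2:+1/57600 = 1/57600
(3j)²=21/715 [(6 2 6; -1 2 -1)], sign=-1
⇒ 4πI² = 294/605
I = (+1)√(294/605/(4π)) = 0.19664868

0.196649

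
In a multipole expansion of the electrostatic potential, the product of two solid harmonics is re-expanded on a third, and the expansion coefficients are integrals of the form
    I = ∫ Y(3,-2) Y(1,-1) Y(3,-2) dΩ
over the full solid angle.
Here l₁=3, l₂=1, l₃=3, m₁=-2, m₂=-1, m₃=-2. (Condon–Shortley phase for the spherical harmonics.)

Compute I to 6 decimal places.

0.000000

-2 − 1 − 2 = -5 ≠ 0: azimuthal integral kills it; I = 0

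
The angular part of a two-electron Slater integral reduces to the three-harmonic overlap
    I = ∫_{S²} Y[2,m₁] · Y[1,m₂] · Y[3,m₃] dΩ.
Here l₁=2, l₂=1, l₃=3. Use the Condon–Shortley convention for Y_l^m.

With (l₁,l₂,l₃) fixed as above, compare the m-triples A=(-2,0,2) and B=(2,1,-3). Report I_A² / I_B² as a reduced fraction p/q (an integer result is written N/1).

Same 2,1,3: normalisation and zero-m 3j drop out of the ratio.
A: Δ: 0! 4! 2! / 7! → 1/105; sum: t=0:+1/24 = 1/24; 3j²(2 1 3; -2 0 2) = Δ·Π!·Σ² = 1/21  (sign -1)
B: Δ: 0! 4! 2! / 7! → 1/105; sum: t=0:+1/48 = 1/48; 3j²(2 1 3; 2 1 -3) = Δ·Π!·Σ² = 1/7  (sign +1)
I_A²/I_B² = (1/21)/(1/7) = 1/3

1/3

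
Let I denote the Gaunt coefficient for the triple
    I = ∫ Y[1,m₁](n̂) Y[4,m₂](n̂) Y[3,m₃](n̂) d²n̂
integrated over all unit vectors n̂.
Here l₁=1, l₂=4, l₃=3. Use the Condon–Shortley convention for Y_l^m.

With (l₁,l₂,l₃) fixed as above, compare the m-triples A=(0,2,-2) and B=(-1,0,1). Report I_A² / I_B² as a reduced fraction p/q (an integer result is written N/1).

2/1

l's match ⇒ only the (l;m) 3-j factors differ between A and B.
A: triangle coeff Δ(1,4,3) = 1/252; Σ_t [1,1]: t=1:−1/120 = -1/120; (3j)²=1/21 [(1 4 3; 0 2 -2)], sign=+1
B: triangle coeff Δ(1,4,3) = 1/252; Σ_t [2,2]: t=2:+1/96 = 1/96; (3j)²=1/42 [(1 4 3; -1 0 1)], sign=+1
I_A²/I_B² = (1/21)/(1/42) = 2/1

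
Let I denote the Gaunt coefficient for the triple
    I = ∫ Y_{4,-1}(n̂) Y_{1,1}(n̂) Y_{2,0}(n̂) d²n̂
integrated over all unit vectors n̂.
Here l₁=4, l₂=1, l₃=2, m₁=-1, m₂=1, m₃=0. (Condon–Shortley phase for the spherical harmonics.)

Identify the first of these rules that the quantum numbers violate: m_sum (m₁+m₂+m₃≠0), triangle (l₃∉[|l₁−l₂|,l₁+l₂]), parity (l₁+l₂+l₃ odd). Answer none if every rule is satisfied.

azimuthal sum: -1 + 1 + 0 = 0  ✓
3 ≤ 2 ≤ 5 (triangle on l)  ✗
L = 4 + 1 + 2 = 7 (odd)

triangle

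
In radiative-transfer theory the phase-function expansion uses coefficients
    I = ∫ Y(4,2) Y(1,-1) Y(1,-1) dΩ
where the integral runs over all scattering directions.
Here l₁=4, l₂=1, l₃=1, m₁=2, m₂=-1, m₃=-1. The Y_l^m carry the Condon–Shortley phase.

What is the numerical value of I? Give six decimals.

|4−1|≤1≤4+1 violated ⇒ I = 0

0.000000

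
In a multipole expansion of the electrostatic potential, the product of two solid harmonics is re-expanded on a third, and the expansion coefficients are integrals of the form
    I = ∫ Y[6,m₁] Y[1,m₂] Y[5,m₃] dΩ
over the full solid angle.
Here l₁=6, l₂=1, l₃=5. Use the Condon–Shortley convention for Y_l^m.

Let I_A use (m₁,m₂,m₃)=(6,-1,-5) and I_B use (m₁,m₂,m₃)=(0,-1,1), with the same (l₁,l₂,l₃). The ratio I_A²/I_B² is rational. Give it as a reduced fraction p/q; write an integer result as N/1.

Shared (l₁,l₂,l₃)=(6,1,5): N and (l;000)² cancel in I_A²/I_B².
A: Δ = 2!·10!·0!/13! = 1/858; Racah Σ t=0..0: t=0:+1/7257600 = 1/7257600; ⇒ 3j(6 1 5; 6 -1 -5)² = 1/13, sgn +1
B: Δ = 2!·10!·0!/13! = 1/858; Racah Σ t=0..0: t=0:+1/34560 = 1/34560; ⇒ 3j(6 1 5; 0 -1 1)² = 5/286, sgn +1
I_A²/I_B² = (1/13)/(5/286) = 22/5

22/5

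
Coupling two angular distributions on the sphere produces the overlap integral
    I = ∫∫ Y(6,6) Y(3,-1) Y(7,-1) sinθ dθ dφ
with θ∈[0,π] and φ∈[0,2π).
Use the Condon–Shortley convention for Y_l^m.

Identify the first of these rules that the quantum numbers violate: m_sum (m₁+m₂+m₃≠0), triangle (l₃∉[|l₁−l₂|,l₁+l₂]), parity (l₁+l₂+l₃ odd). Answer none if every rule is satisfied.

m_sum

azimuthal sum: 6 − 1 − 1 = 4  ✗
3 ≤ 7 ≤ 9 (triangle on l)
L = 6 + 3 + 7 = 16 (even)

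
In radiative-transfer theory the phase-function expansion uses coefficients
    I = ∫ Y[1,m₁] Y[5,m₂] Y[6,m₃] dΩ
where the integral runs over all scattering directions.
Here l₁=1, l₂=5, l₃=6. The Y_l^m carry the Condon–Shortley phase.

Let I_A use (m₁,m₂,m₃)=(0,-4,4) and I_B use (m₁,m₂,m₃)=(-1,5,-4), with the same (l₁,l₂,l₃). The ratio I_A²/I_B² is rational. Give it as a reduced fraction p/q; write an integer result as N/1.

20/1

Shared (l₁,l₂,l₃)=(1,5,6): N and (l;000)² cancel in I_A²/I_B².
A: Δ = 0!·2!·10!/13! = 1/858; Racah Σ t=0..0: t=0:+1/362880 = 1/362880; ⇒ 3j(1 5 6; 0 -4 4)² = 10/429, sgn +1
B: Δ = 0!·2!·10!/13! = 1/858; Racah Σ t=0..0: t=0:+1/7257600 = 1/7257600; ⇒ 3j(1 5 6; -1 5 -4)² = 1/858, sgn +1
I_A²/I_B² = (10/429)/(1/858) = 20/1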